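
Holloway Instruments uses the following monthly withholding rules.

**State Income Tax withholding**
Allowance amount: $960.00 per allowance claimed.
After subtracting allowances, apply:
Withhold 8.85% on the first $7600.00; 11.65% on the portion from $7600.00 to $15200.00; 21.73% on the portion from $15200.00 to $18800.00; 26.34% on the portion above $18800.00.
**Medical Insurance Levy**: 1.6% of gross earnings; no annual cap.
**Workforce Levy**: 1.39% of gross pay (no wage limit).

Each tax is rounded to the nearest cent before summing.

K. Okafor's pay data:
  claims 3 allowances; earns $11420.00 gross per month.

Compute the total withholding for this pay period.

$1123.57

State Income Tax: taxable = $11420.00 − 3×$960.00 = $8540.00
  $672.60 + 11.65% × ($8540.00 − $7600.00) = $672.60 + 11.65% × $940.00 = $782.11
Medical Insurance Levy: 1.6% × $11420.00 = $182.72
Workforce Levy: 1.39% × $11420.00 = $158.74
Total: $782.11 + $182.72 + $158.74 = $1123.57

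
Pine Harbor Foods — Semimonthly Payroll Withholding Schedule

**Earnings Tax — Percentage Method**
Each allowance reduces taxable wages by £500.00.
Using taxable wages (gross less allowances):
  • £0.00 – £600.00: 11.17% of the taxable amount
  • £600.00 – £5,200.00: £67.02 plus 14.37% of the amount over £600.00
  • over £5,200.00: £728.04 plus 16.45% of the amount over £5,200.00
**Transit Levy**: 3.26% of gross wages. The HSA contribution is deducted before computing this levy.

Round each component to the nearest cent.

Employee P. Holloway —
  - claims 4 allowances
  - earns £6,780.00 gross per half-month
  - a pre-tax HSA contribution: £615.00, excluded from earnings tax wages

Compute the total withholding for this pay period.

£780.29

Earnings Tax: taxable = £6,780.00 − £615.00 − 4×£500.00 = £4,165.00
  £67.02 + 14.37% × (£4,165.00 − £600.00) = £67.02 + 14.37% × £3,565.00 = £579.31
Transit Levy: 3.26% × £6,165.00 = £200.98
Total: £579.31 + £200.98 = £780.29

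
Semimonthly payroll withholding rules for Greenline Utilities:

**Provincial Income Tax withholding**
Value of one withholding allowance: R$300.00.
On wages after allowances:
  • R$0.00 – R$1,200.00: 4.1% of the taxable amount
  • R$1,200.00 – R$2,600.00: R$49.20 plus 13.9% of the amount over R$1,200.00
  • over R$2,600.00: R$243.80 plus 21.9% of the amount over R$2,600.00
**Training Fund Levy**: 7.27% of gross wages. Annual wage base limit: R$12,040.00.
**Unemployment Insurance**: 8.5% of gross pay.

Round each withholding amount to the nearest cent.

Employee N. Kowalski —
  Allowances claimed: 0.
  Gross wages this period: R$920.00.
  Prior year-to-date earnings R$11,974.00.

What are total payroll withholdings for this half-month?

R$120.72

Provincial Income Tax: taxable = R$920.00
  4.1% × R$920.00 = R$37.72
Training Fund Levy: cap R$12,040.00 − YTD R$11,974.00 = R$66.00 subject; 7.27% × R$66.00 = R$4.80
Unemployment Insurance: 8.5% × R$920.00 = R$78.20
Total: R$37.72 + R$4.80 + R$78.20 = R$120.72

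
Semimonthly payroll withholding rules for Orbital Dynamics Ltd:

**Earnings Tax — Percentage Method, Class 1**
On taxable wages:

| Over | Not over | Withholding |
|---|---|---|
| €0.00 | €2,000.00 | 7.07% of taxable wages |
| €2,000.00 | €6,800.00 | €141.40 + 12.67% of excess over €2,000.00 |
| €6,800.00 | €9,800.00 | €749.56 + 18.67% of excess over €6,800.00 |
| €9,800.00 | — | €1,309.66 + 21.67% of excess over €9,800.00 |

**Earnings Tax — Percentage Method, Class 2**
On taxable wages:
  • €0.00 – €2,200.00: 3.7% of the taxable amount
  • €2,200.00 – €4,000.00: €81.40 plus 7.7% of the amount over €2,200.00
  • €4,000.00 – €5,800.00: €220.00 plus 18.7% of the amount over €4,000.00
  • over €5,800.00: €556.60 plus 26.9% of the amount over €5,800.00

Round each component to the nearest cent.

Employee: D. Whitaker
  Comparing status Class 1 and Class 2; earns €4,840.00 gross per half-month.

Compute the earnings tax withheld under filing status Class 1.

€501.23

Earnings Tax (Class 1): taxable = €4,840.00
  €141.40 + 12.67% × (€4,840.00 − €2,000.00) = €141.40 + 12.67% × €2,840.00 = €501.23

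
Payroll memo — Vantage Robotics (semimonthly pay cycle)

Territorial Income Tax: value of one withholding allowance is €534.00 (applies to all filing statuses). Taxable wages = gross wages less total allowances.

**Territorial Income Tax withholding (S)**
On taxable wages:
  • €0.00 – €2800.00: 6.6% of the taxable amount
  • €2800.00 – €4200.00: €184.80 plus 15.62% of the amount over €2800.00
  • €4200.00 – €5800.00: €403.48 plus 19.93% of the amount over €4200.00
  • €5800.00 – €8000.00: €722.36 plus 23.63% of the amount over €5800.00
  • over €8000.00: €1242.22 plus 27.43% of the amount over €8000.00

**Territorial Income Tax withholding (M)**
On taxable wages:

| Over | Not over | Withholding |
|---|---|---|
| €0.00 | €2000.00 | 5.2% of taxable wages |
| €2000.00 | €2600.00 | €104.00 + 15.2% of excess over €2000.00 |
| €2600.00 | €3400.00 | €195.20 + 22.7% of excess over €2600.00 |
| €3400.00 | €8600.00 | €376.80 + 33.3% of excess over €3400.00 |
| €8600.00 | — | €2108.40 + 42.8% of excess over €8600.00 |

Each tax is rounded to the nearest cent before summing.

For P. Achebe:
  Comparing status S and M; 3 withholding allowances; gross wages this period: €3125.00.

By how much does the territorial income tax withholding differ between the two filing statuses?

€21.32

Territorial Income Tax (S): taxable = €3125.00 − 3×€534.00 = €1523.00
  6.6% × €1523.00 = €100.52
Territorial Income Tax (M): taxable = €3125.00 − 3×€534.00 = €1523.00
  5.2% × €1523.00 = €79.20
Difference: |€100.52 − €79.20| = €21.32 (higher under S)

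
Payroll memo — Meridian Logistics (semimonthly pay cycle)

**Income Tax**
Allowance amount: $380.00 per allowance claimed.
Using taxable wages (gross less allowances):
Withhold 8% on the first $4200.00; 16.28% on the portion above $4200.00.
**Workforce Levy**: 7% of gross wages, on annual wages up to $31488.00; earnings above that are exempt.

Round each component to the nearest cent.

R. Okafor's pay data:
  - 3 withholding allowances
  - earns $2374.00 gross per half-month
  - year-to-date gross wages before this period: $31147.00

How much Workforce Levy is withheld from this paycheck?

$23.87

Workforce Levy: cap $31488.00 − YTD $31147.00 = $341.00 subject; 7% × $341.00 = $23.87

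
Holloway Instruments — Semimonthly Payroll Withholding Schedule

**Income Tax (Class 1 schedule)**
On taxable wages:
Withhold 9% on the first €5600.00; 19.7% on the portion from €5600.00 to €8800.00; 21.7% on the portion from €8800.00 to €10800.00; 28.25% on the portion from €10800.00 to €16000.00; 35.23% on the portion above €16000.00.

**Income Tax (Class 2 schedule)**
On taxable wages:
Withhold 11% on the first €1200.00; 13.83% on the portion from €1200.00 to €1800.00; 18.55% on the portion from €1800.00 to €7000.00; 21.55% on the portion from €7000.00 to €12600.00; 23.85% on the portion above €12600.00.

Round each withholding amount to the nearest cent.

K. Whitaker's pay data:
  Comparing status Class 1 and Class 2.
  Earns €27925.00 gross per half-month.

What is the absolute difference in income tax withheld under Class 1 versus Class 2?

Income Tax (Class 1): taxable = €27925.00
  €3037.40 + 35.23% × (€27925.00 − €16000.00) = €3037.40 + 35.23% × €11925.00 = €7238.58
Income Tax (Class 2): taxable = €27925.00
  €2386.38 + 23.85% × (€27925.00 − €12600.00) = €2386.38 + 23.85% × €15325.00 = €6041.39
Difference: |€7238.58 − €6041.39| = €1197.19 (higher under Class 1)

€1197.19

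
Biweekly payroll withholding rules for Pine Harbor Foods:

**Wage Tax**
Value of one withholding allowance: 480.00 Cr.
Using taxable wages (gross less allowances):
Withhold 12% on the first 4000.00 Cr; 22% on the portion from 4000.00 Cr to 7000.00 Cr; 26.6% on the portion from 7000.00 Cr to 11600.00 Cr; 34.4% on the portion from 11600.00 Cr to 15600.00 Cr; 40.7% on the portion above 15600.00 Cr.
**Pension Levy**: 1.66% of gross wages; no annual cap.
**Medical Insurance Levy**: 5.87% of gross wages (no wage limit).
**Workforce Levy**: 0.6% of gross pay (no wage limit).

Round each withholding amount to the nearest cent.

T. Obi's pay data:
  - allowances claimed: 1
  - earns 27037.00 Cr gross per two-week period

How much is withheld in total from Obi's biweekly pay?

10397.20 Cr

Wage Tax: taxable = 27037.00 Cr − 1×480.00 Cr = 26557.00 Cr
  3739.60 Cr + 40.7% × (26557.00 Cr − 15600.00 Cr) = 3739.60 Cr + 40.7% × 10957.00 Cr = 8199.10 Cr
Pension Levy: 1.66% × 27037.00 Cr = 448.81 Cr
Medical Insurance Levy: 5.87% × 27037.00 Cr = 1587.07 Cr
Workforce Levy: 0.6% × 27037.00 Cr = 162.22 Cr
Total: 8199.10 Cr + 448.81 Cr + 1587.07 Cr + 162.22 Cr = 10397.20 Cr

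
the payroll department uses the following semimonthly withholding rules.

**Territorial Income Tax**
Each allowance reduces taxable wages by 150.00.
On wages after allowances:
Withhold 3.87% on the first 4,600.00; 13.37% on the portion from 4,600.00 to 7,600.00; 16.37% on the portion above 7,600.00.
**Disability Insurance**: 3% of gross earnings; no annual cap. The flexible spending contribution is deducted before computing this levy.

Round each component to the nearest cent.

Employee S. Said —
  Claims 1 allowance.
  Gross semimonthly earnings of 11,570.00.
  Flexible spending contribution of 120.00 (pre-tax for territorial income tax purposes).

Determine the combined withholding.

Territorial Income Tax: taxable = 11,570.00 − 120.00 − 1×150.00 = 11,300.00
  579.12 + 16.37% × (11,300.00 − 7,600.00) = 579.12 + 16.37% × 3,700.00 = 1,184.81
Disability Insurance: 3% × 11,450.00 = 343.50
Total: 1,184.81 + 343.50 = 1,528.31

1,528.31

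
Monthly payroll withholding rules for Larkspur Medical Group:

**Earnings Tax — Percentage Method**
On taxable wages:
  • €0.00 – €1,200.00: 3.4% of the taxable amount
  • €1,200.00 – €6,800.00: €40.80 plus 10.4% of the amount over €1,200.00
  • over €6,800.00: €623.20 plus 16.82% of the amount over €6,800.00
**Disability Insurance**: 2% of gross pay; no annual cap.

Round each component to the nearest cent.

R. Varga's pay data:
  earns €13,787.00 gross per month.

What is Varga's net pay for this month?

€11,712.85

Earnings Tax: taxable = €13,787.00
  €623.20 + 16.82% × (€13,787.00 − €6,800.00) = €623.20 + 16.82% × €6,987.00 = €1,798.41
Disability Insurance: 2% × €13,787.00 = €275.74
Total withheld: €1,798.41 + €275.74 = €2,074.15
Net pay: €13,787.00 − €2,074.15 = €11,712.85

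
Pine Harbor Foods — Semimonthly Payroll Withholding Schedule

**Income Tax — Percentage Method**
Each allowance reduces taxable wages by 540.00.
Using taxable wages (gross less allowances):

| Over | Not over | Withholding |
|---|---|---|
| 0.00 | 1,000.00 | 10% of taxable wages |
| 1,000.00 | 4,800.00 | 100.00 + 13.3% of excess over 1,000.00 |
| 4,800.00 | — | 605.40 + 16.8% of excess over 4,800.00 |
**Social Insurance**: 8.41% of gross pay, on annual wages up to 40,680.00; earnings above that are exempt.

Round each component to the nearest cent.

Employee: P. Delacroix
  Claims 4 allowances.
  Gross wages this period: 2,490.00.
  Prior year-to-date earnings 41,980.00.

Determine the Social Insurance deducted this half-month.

Social Insurance: YTD 41,980.00 ≥ cap 40,680.00 → 0.00

0.00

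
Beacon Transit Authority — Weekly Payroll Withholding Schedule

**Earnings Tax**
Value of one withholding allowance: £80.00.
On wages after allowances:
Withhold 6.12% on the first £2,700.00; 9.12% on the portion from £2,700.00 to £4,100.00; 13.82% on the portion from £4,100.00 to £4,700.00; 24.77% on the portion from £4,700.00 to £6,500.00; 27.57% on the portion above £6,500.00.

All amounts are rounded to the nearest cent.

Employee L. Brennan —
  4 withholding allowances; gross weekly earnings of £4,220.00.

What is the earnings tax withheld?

£274.68

Earnings Tax: taxable = £4,220.00 − 4×£80.00 = £3,900.00
  £165.24 + 9.12% × (£3,900.00 − £2,700.00) = £165.24 + 9.12% × £1,200.00 = £274.68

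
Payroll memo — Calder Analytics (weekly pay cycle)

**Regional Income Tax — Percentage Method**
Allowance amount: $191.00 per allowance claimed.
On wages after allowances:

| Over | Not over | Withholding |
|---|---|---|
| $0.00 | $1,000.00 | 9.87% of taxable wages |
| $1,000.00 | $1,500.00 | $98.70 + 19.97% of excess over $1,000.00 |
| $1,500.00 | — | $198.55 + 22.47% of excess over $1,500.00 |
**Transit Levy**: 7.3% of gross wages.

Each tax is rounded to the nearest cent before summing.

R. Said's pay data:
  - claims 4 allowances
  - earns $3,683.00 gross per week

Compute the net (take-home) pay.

Regional Income Tax: taxable = $3,683.00 − 4×$191.00 = $2,919.00
  $198.55 + 22.47% × ($2,919.00 − $1,500.00) = $198.55 + 22.47% × $1,419.00 = $517.40
Transit Levy: 7.3% × $3,683.00 = $268.86
Total withheld: $517.40 + $268.86 = $786.26
Net pay: $3,683.00 − $786.26 = $2,896.74

$2,896.74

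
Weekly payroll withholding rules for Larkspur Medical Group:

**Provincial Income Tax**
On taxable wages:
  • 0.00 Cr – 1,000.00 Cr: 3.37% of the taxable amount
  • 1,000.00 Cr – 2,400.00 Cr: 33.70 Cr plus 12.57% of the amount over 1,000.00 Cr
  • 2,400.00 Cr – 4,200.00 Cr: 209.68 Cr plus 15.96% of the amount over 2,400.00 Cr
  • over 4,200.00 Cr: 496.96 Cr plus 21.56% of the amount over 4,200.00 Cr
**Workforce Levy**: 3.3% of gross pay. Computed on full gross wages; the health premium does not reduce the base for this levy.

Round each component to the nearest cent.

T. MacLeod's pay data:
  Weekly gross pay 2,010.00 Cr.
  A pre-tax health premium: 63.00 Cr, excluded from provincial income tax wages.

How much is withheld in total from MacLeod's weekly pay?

219.07 Cr

Provincial Income Tax: taxable = 2,010.00 Cr − 63.00 Cr = 1,947.00 Cr
  33.70 Cr + 12.57% × (1,947.00 Cr − 1,000.00 Cr) = 33.70 Cr + 12.57% × 947.00 Cr = 152.74 Cr
Workforce Levy: 3.3% × 2,010.00 Cr = 66.33 Cr
Total: 152.74 Cr + 66.33 Cr = 219.07 Cr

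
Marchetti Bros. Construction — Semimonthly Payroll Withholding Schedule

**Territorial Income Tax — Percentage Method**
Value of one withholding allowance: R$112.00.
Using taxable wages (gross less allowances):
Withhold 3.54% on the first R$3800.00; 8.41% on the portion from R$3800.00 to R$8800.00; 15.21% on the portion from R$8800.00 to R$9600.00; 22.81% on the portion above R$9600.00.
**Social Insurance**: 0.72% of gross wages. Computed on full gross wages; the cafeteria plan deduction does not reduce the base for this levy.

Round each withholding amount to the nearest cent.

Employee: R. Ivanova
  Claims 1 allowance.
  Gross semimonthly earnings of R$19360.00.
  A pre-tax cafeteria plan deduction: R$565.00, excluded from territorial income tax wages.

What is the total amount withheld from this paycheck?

R$2887.92

Territorial Income Tax: taxable = R$19360.00 − R$565.00 − 1×R$112.00 = R$18683.00
  R$676.70 + 22.81% × (R$18683.00 − R$9600.00) = R$676.70 + 22.81% × R$9083.00 = R$2748.53
Social Insurance: 0.72% × R$19360.00 = R$139.39
Total: R$2748.53 + R$139.39 = R$2887.92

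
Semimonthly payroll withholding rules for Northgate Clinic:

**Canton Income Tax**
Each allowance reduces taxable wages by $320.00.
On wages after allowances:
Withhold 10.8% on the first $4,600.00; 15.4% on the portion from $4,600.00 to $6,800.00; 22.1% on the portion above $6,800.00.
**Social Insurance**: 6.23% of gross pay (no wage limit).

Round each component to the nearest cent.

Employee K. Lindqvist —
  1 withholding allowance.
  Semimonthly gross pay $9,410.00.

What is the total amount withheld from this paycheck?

$1,927.93

Canton Income Tax: taxable = $9,410.00 − 1×$320.00 = $9,090.00
  $835.60 + 22.1% × ($9,090.00 − $6,800.00) = $835.60 + 22.1% × $2,290.00 = $1,341.69
Social Insurance: 6.23% × $9,410.00 = $586.24
Total: $1,341.69 + $586.24 = $1,927.93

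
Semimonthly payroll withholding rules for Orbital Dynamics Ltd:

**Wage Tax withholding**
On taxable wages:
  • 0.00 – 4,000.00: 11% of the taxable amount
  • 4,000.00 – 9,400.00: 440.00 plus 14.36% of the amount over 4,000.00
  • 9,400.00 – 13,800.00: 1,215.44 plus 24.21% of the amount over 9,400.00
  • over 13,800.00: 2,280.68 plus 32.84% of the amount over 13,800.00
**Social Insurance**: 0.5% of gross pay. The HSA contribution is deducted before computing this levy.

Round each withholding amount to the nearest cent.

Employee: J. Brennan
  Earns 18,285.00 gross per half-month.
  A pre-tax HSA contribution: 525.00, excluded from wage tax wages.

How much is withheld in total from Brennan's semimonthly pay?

Wage Tax: taxable = 18,285.00 − 525.00 = 17,760.00
  2,280.68 + 32.84% × (17,760.00 − 13,800.00) = 2,280.68 + 32.84% × 3,960.00 = 3,581.14
Social Insurance: 0.5% × 17,760.00 = 88.80
Total: 3,581.14 + 88.80 = 3,669.94

3,669.94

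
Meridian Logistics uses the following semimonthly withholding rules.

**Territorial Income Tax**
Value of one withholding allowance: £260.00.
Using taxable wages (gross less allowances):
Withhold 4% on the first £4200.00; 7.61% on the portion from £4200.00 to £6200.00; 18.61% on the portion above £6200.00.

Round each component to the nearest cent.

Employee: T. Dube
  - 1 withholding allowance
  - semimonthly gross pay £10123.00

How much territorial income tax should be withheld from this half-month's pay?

£1001.88

Territorial Income Tax: taxable = £10123.00 − 1×£260.00 = £9863.00
  £320.20 + 18.61% × (£9863.00 − £6200.00) = £320.20 + 18.61% × £3663.00 = £1001.88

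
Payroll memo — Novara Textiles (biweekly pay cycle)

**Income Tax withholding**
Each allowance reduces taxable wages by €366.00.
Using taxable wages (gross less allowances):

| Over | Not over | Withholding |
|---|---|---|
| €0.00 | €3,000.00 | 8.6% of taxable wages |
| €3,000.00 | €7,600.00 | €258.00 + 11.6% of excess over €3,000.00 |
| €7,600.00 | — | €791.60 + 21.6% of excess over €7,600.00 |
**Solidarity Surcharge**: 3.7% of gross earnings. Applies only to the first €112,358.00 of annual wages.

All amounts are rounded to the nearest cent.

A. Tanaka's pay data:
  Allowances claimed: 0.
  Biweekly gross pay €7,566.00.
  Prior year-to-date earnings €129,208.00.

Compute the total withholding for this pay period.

Income Tax: taxable = €7,566.00
  €258.00 + 11.6% × (€7,566.00 − €3,000.00) = €258.00 + 11.6% × €4,566.00 = €787.66
Solidarity Surcharge: YTD €129,208.00 ≥ cap €112,358.00 → €0.00
Total: €787.66 + €0.00 = €787.66

€787.66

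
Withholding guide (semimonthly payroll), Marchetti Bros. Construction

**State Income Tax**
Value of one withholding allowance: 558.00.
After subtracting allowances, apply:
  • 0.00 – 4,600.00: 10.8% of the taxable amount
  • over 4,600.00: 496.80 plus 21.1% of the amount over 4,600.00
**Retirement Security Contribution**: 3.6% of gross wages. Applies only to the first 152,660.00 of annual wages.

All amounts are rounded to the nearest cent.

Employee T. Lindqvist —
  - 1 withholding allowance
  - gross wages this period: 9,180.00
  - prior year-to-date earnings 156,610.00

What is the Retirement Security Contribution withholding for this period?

Retirement Security Contribution: YTD 156,610.00 ≥ cap 152,660.00 → 0.00

0.00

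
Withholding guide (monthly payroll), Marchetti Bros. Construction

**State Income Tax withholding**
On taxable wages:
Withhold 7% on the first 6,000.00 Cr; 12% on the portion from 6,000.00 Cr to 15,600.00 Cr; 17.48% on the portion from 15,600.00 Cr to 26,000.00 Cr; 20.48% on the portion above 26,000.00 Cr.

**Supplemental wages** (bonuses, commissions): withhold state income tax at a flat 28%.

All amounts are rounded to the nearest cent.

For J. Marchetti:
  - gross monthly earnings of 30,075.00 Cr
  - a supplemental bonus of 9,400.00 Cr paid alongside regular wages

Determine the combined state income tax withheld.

State Income Tax: taxable = 30,075.00 Cr
  3,389.92 Cr + 20.48% × (30,075.00 Cr − 26,000.00 Cr) = 3,389.92 Cr + 20.48% × 4,075.00 Cr = 4,224.48 Cr
Supplemental (28% flat on bonus): 28% × 9,400.00 Cr = 2,632.00 Cr
Total state income tax: 4,224.48 Cr + 2,632.00 Cr = 6,856.48 Cr

6,856.48 Cr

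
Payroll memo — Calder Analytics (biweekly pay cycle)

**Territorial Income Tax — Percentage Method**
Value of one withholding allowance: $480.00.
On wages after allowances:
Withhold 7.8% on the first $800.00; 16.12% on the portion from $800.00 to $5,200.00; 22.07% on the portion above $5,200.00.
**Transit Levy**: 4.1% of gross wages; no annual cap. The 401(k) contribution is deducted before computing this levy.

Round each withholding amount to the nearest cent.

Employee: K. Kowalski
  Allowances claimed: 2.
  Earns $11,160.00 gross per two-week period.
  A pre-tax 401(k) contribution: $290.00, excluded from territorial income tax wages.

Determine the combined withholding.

$2,256.85

Territorial Income Tax: taxable = $11,160.00 − $290.00 − 2×$480.00 = $9,910.00
  $771.68 + 22.07% × ($9,910.00 − $5,200.00) = $771.68 + 22.07% × $4,710.00 = $1,811.18
Transit Levy: 4.1% × $10,870.00 = $445.67
Total: $1,811.18 + $445.67 = $2,256.85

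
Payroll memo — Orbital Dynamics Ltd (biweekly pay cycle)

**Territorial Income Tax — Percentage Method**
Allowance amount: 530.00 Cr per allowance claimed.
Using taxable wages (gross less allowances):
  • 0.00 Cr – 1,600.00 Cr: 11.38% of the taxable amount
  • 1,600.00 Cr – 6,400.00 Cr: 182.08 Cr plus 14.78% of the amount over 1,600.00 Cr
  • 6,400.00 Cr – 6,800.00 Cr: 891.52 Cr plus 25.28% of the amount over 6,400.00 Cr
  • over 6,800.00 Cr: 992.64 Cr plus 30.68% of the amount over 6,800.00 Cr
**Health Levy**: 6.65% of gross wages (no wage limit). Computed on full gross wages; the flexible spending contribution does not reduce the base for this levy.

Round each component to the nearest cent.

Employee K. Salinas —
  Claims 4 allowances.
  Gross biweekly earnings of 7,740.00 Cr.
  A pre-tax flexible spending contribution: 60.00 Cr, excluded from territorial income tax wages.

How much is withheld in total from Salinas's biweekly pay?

1,282.08 Cr

Territorial Income Tax: taxable = 7,740.00 Cr − 60.00 Cr − 4×530.00 Cr = 5,560.00 Cr
  182.08 Cr + 14.78% × (5,560.00 Cr − 1,600.00 Cr) = 182.08 Cr + 14.78% × 3,960.00 Cr = 767.37 Cr
Health Levy: 6.65% × 7,740.00 Cr = 514.71 Cr
Total: 767.37 Cr + 514.71 Cr = 1,282.08 Cr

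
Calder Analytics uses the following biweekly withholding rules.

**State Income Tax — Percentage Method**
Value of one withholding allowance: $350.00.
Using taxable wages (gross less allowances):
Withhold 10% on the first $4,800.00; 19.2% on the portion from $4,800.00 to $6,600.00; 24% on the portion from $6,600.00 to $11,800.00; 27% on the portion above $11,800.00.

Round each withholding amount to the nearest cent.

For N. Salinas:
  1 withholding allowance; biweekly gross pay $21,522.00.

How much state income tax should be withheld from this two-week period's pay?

$4,604.04

State Income Tax: taxable = $21,522.00 − 1×$350.00 = $21,172.00
  $2,073.60 + 27% × ($21,172.00 − $11,800.00) = $2,073.60 + 27% × $9,372.00 = $4,604.04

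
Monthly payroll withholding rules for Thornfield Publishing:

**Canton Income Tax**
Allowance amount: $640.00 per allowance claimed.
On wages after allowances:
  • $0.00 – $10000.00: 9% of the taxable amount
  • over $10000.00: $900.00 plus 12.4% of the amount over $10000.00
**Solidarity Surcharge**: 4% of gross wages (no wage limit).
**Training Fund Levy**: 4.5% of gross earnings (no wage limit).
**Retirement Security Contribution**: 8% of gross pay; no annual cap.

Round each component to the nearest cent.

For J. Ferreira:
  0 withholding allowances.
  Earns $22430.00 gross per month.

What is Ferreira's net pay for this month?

$16287.73

Canton Income Tax: taxable = $22430.00
  $900.00 + 12.4% × ($22430.00 − $10000.00) = $900.00 + 12.4% × $12430.00 = $2441.32
Solidarity Surcharge: 4% × $22430.00 = $897.20
Training Fund Levy: 4.5% × $22430.00 = $1009.35
Retirement Security Contribution: 8% × $22430.00 = $1794.40
Total withheld: $2441.32 + $897.20 + $1009.35 + $1794.40 = $6142.27
Net pay: $22430.00 − $6142.27 = $16287.73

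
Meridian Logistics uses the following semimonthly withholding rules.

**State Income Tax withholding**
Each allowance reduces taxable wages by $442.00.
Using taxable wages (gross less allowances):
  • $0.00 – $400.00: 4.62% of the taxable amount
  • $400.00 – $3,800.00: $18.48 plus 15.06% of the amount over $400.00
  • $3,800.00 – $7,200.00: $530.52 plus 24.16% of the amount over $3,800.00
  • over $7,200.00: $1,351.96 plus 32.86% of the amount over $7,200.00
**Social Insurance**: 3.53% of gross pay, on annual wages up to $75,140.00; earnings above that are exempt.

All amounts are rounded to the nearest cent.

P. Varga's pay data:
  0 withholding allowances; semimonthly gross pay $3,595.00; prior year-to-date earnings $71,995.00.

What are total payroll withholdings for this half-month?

State Income Tax: taxable = $3,595.00
  $18.48 + 15.06% × ($3,595.00 − $400.00) = $18.48 + 15.06% × $3,195.00 = $499.65
Social Insurance: cap $75,140.00 − YTD $71,995.00 = $3,145.00 subject; 3.53% × $3,145.00 = $111.02
Total: $499.65 + $111.02 = $610.67

$610.67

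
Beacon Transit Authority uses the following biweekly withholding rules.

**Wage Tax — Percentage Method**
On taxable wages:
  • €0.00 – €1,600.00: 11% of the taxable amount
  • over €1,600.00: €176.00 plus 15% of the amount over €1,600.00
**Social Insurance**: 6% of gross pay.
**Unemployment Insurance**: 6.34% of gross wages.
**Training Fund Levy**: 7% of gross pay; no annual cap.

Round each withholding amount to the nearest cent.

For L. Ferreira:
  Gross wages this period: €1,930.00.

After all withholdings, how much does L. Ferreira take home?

€1,331.24

Wage Tax: taxable = €1,930.00
  €176.00 + 15% × (€1,930.00 − €1,600.00) = €176.00 + 15% × €330.00 = €225.50
Social Insurance: 6% × €1,930.00 = €115.80
Unemployment Insurance: 6.34% × €1,930.00 = €122.36
Training Fund Levy: 7% × €1,930.00 = €135.10
Total withheld: €225.50 + €115.80 + €122.36 + €135.10 = €598.76
Net pay: €1,930.00 − €598.76 = €1,331.24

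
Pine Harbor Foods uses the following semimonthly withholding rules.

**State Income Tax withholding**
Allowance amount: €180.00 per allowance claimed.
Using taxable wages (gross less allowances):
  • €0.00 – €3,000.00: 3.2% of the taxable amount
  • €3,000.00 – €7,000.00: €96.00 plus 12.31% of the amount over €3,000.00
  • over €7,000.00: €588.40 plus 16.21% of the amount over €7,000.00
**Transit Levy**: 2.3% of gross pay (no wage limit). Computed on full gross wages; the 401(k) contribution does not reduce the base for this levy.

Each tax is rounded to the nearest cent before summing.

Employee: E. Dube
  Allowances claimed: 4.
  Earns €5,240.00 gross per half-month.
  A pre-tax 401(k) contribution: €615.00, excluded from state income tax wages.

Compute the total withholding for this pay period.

€327.93

State Income Tax: taxable = €5,240.00 − €615.00 − 4×€180.00 = €3,905.00
  €96.00 + 12.31% × (€3,905.00 − €3,000.00) = €96.00 + 12.31% × €905.00 = €207.41
Transit Levy: 2.3% × €5,240.00 = €120.52
Total: €207.41 + €120.52 = €327.93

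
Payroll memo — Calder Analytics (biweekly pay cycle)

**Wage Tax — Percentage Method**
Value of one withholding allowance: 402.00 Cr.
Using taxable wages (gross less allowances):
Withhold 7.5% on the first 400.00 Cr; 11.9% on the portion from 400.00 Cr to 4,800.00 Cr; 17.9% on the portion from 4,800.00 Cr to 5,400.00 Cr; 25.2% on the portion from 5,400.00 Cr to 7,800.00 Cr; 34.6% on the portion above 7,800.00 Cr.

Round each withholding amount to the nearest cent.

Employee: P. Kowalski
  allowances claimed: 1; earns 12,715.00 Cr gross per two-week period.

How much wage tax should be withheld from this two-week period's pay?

2,827.30 Cr

Wage Tax: taxable = 12,715.00 Cr − 1×402.00 Cr = 12,313.00 Cr
  1,265.80 Cr + 34.6% × (12,313.00 Cr − 7,800.00 Cr) = 1,265.80 Cr + 34.6% × 4,513.00 Cr = 2,827.30 Cr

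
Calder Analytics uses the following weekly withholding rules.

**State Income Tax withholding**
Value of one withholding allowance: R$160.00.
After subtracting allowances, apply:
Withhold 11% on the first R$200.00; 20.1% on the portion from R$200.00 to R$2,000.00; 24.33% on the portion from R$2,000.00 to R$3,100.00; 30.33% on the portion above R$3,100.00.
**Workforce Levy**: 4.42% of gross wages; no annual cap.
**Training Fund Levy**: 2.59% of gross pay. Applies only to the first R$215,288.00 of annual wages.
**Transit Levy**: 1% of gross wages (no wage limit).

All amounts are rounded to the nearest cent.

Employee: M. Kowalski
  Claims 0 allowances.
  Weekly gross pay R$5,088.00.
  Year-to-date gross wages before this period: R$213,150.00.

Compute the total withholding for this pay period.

R$1,585.53

State Income Tax: taxable = R$5,088.00
  R$651.43 + 30.33% × (R$5,088.00 − R$3,100.00) = R$651.43 + 30.33% × R$1,988.00 = R$1,254.39
Workforce Levy: 4.42% × R$5,088.00 = R$224.89
Training Fund Levy: cap R$215,288.00 − YTD R$213,150.00 = R$2,138.00 subject; 2.59% × R$2,138.00 = R$55.37
Transit Levy: 1% × R$5,088.00 = R$50.88
Total: R$1,254.39 + R$224.89 + R$55.37 + R$50.88 = R$1,585.53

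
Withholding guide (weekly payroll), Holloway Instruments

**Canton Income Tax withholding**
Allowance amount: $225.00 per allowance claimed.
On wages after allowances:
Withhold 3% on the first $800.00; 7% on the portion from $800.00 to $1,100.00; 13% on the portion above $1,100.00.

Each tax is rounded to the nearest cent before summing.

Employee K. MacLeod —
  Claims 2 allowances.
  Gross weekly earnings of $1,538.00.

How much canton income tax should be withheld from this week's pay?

Canton Income Tax: taxable = $1,538.00 − 2×$225.00 = $1,088.00
  $24.00 + 7% × ($1,088.00 − $800.00) = $24.00 + 7% × $288.00 = $44.16

$44.16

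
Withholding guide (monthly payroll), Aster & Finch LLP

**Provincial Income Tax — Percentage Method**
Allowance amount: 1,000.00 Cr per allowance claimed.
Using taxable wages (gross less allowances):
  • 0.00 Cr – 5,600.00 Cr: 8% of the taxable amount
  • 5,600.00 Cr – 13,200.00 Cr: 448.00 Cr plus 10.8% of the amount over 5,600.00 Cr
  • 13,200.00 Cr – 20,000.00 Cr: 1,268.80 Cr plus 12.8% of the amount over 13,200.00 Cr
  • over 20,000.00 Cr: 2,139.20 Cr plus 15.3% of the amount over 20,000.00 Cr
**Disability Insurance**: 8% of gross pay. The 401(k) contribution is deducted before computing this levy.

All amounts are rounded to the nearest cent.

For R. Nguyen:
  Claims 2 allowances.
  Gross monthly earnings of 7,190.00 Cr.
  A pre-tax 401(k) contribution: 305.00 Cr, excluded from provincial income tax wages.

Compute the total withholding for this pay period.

Provincial Income Tax: taxable = 7,190.00 Cr − 305.00 Cr − 2×1,000.00 Cr = 4,885.00 Cr
  8% × 4,885.00 Cr = 390.80 Cr
Disability Insurance: 8% × 6,885.00 Cr = 550.80 Cr
Total: 390.80 Cr + 550.80 Cr = 941.60 Cr

941.60 Cr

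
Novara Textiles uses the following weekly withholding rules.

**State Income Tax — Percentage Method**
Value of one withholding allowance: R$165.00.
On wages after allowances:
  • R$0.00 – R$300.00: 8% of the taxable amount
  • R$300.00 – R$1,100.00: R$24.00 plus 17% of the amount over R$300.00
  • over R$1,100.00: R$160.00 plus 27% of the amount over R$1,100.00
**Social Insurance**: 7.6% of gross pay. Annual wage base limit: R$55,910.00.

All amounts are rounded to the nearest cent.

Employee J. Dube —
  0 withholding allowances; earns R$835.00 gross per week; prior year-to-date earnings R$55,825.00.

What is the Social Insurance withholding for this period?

Social Insurance: cap R$55,910.00 − YTD R$55,825.00 = R$85.00 subject; 7.6% × R$85.00 = R$6.46

R$6.46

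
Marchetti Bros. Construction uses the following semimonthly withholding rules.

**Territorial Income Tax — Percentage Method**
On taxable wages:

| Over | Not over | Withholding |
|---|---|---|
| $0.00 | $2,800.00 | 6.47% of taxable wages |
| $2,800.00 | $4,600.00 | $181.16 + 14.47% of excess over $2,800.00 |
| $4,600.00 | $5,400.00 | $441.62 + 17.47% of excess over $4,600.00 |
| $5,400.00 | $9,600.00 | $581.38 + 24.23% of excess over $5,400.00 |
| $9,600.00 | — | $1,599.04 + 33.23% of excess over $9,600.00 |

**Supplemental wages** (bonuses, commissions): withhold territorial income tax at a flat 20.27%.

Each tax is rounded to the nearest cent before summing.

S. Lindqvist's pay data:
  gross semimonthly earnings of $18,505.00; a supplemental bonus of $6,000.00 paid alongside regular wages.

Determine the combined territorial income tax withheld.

$5,774.37

Territorial Income Tax: taxable = $18,505.00
  $1,599.04 + 33.23% × ($18,505.00 − $9,600.00) = $1,599.04 + 33.23% × $8,905.00 = $4,558.17
Supplemental (20.27% flat on bonus): 20.27% × $6,000.00 = $1,216.20
Total territorial income tax: $4,558.17 + $1,216.20 = $5,774.37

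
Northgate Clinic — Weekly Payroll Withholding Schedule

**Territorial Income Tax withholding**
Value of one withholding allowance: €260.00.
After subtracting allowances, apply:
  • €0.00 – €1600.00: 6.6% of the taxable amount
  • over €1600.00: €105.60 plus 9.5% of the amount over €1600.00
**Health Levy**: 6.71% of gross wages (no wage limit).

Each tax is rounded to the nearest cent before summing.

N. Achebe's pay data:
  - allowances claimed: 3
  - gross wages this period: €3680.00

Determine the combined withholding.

Territorial Income Tax: taxable = €3680.00 − 3×€260.00 = €2900.00
  €105.60 + 9.5% × (€2900.00 − €1600.00) = €105.60 + 9.5% × €1300.00 = €229.10
Health Levy: 6.71% × €3680.00 = €246.93
Total: €229.10 + €246.93 = €476.03

€476.03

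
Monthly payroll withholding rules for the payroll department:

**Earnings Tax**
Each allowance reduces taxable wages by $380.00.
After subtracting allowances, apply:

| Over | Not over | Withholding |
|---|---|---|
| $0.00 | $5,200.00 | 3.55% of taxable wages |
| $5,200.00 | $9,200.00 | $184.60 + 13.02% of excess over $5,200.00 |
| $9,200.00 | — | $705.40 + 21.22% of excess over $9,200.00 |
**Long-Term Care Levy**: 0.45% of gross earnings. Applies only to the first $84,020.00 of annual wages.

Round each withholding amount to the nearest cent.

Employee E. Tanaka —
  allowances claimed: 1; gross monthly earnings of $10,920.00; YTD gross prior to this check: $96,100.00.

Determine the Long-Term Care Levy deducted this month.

Long-Term Care Levy: YTD $96,100.00 ≥ cap $84,020.00 → $0.00

$0.00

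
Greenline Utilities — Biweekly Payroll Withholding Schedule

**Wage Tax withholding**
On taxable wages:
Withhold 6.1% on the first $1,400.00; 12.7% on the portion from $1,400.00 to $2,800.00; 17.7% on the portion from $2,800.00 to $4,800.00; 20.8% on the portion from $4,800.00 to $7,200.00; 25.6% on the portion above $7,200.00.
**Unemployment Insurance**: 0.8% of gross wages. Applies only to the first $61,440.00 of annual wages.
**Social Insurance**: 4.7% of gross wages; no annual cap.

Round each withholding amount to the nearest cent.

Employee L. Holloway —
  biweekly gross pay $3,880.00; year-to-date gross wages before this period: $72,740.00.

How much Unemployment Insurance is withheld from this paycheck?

$0.00

Unemployment Insurance: YTD $72,740.00 ≥ cap $61,440.00 → $0.00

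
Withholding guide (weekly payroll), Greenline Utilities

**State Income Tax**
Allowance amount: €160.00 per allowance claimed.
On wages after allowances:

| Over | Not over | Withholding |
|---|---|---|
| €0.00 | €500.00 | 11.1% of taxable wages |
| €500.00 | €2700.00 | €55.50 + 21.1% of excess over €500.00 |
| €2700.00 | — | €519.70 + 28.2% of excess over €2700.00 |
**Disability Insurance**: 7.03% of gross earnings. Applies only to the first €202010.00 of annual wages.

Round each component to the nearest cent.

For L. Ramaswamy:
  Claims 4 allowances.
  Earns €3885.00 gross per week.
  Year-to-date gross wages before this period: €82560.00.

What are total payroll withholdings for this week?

State Income Tax: taxable = €3885.00 − 4×€160.00 = €3245.00
  €519.70 + 28.2% × (€3245.00 − €2700.00) = €519.70 + 28.2% × €545.00 = €673.39
Disability Insurance: 7.03% × €3885.00 = €273.12
Total: €673.39 + €273.12 = €946.51

€946.51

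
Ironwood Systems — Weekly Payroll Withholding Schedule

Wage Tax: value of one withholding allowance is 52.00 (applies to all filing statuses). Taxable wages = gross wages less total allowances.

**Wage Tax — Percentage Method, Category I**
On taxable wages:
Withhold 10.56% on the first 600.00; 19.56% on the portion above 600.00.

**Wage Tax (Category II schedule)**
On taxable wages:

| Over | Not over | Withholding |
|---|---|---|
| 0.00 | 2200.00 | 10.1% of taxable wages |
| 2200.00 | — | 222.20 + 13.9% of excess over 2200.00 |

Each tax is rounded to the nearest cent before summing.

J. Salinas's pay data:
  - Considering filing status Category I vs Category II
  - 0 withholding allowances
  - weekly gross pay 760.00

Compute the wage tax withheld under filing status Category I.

94.66

Wage Tax (Category I): taxable = 760.00
  63.36 + 19.56% × (760.00 − 600.00) = 63.36 + 19.56% × 160.00 = 94.66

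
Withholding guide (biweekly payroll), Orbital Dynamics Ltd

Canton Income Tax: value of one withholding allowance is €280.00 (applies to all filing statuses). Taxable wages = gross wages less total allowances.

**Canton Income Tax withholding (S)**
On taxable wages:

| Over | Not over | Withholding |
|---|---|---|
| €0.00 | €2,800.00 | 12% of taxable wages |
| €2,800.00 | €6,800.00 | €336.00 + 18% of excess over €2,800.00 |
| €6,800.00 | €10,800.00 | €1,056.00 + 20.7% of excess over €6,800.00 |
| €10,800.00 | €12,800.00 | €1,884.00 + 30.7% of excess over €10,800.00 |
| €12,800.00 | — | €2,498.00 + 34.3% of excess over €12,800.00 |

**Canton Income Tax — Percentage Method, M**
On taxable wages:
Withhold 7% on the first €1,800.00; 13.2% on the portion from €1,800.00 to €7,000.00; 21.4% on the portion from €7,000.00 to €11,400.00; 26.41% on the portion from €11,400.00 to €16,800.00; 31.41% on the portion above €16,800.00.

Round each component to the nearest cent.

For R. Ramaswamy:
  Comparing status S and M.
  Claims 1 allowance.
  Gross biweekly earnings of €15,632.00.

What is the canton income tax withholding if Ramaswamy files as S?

Canton Income Tax (S): taxable = €15,632.00 − 1×€280.00 = €15,352.00
  €2,498.00 + 34.3% × (€15,352.00 − €12,800.00) = €2,498.00 + 34.3% × €2,552.00 = €3,373.34

€3,373.34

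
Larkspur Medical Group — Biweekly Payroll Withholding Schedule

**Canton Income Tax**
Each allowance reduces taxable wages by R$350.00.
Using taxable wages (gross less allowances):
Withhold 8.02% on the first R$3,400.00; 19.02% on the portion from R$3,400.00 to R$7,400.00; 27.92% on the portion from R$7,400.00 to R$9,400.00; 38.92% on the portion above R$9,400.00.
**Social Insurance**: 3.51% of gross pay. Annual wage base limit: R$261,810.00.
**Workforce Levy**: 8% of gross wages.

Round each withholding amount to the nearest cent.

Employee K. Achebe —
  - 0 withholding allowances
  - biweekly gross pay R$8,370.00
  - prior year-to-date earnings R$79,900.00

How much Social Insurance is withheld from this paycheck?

R$293.79

Social Insurance: 3.51% × R$8,370.00 = R$293.79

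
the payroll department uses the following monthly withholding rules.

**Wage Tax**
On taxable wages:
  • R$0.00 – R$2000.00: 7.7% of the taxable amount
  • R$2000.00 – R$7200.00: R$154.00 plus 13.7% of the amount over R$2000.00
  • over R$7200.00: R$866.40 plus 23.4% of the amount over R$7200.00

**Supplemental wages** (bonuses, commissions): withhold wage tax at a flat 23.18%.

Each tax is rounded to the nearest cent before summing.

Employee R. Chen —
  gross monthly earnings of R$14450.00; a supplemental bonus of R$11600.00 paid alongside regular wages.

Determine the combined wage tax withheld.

Wage Tax: taxable = R$14450.00
  R$866.40 + 23.4% × (R$14450.00 − R$7200.00) = R$866.40 + 23.4% × R$7250.00 = R$2562.90
Supplemental (23.18% flat on bonus): 23.18% × R$11600.00 = R$2688.88
Total wage tax: R$2562.90 + R$2688.88 = R$5251.78

R$5251.78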